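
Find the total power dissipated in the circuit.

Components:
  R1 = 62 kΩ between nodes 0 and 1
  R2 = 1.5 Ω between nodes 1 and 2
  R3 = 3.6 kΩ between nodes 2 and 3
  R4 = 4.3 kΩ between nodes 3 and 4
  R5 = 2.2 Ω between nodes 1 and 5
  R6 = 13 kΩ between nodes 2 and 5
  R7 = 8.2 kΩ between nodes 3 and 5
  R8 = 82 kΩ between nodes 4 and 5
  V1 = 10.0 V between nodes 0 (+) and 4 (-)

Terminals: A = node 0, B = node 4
Nodal analysis, taking node 4 as the 0 V reference.
Source V1 fixes V_0 = 10 V.
KCL at each unknown node (sum of currents leaving = 0; resistances in Ω):
  Node 1: (V_1 - 10)/62000 + (V_1 - V_2)/1.5 + (V_1 - V_5)/2.2 = 0
  Node 2: (V_2 - V_1)/1.5 + (V_2 - V_3)/3600 + (V_2 - V_5)/13000 = 0
  Node 3: (V_3 - V_2)/3600 + (V_3 - 0)/4300 + (V_3 - V_5)/8200 = 0
  Node 5: (V_5 - V_1)/2.2 + (V_5 - V_2)/13000 + (V_5 - V_3)/8200 + (V_5 - 0)/82000 = 0
Collecting terms (coefficients in siemens):
  1.121·V_1 - 0.6667·V_2 - 0.4545·V_5 = 0.0001613
  0.667·V_2 - 0.6667·V_1 - 0.0002778·V_3 - 0.00007692·V_5 = 0
  0.0006323·V_3 - 0.0002778·V_2 - 0.000122·V_5 = 0
  0.4548·V_5 - 0.4545·V_1 - 0.00007692·V_2 - 0.000122·V_3 = 0
Solving these 4 simultaneous equations (Gaussian elimination) gives:
  V_1 = 0.92 V, V_2 = 0.9198 V, V_3 = 0.5815 V, V_5 = 0.9198 V
Power in each resistor, P = (ΔV)²/R:
  P_R1 = (10 - 0.92)²/62000 = 0.00133 W
  P_R2 = (0.92 - 0.9198)²/1.5 = 0.00000001325 W
  P_R3 = (0.9198 - 0.5815)²/3600 = 0.00003179 W
  P_R4 = (0.5815 - 0)²/4300 = 0.00007864 W
  P_R5 = (0.92 - 0.9198)²/2.2 = 0.000000006059 W
  P_R6 = (0.9198 - 0.9198)²/13000 = 0.00000000000005003 W
  P_R7 = (0.5815 - 0.9198)²/8200 = 0.00001396 W
  P_R8 = (0 - 0.9198)²/82000 = 0.00001032 W
P_total = P_R1 + P_R2 + P_R3 + P_R4 + P_R5 + P_R6 + P_R7 + P_R8 = 0.001465 W

Final answer: 0.001465 W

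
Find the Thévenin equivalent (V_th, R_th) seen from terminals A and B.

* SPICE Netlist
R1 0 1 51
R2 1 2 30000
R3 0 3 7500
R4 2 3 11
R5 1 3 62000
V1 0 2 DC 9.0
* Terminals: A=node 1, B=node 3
Step 1 — V_th is the open-circuit voltage V_A - V_B (nothing connected across the terminals).
Nodal analysis, taking node 2 as the 0 V reference.
Source V1 fixes V_0 = 9 V.
KCL at each unknown node (sum of currents leaving = 0; resistances in Ω):
  Node 1: (V_1 - 9)/51 + (V_1 - 0)/30000 + (V_1 - V_3)/62000 = 0
  Node 3: (V_3 - 9)/7500 + (V_3 - 0)/11 + (V_3 - V_1)/62000 = 0
Collecting terms (coefficients in siemens):
  0.01966·V_1 - 0.00001613·V_3 = 0.1765
  0.09106·V_3 - 0.00001613·V_1 = 0.0012
Determinant D = (0.01966)(0.09106) - (-0.00001613)(-0.00001613) = 0.00179
V_1 = [(0.1765)(0.09106) - (-0.00001613)(0.0012)]/D = 8.977 V
V_3 = [(0.01966)(0.0012) - (0.1765)(-0.00001613)]/D = 0.01477 V
V_th = V_1 - V_3 = 8.977 - 0.01477 = 8.963 V
Step 2 — R_th: zero the source — replace V1 by a short circuit (node 2 merges into node 0) — and find the resistance seen between A (node 1) and B (node 3).
Reduce the network between node 1 (A) and node 3 (B) by series/parallel combination:
  Rp1 = R1 ‖ R2 (parallel, both between nodes 0 and 1) = 1/(1/51 + 1/30000) = 50.91 Ω
  Rp2 = R3 ‖ R4 (parallel, both between nodes 0 and 3) = 1/(1/7500 + 1/11) = 10.98 Ω
  Rs1 = Rp1 + Rp2 (series, joined only at node 0) = 50.91 + 10.98 = 61.9 Ω
  Rp3 = R5 ‖ Rs1 (parallel, both between nodes 1 and 3) = 1/(1/62000 + 1/61.9) = 61.84 Ω
R_th = 61.84 Ω

Final answer: V_th = 8.963 V, R_th = 61.84 Ω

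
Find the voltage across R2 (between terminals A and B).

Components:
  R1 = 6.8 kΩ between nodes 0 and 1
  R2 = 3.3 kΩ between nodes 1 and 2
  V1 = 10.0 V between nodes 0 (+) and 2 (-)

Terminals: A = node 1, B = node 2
R1 and R2 are in series across V1 (node 0 → node 1 → node 2), and the output A–B is taken across R2, so this is a voltage divider.
Series current: I = V1/(R1 + R2) = 10/(6800 + 3300) = 10/10100 = 0.0009901 A
V_R2 = I × R2 = V1 × R2/(R1 + R2) = 10 × 3300/10100 = 3.267 V

Final answer: 3.267 V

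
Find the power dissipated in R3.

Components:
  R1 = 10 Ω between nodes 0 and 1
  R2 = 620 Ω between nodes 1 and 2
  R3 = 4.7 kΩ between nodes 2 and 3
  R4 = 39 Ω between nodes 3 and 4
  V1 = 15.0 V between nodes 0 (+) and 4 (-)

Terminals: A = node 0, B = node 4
Nodal analysis, taking node 4 as the 0 V reference.
Source V1 fixes V_0 = 15 V.
KCL at each unknown node (sum of currents leaving = 0; resistances in Ω):
  Node 1: (V_1 - 15)/10 + (V_1 - V_2)/620 = 0
  Node 2: (V_2 - V_1)/620 + (V_2 - V_3)/4700 = 0
  Node 3: (V_3 - V_2)/4700 + (V_3 - 0)/39 = 0
Collecting terms (coefficients in siemens):
  0.1016·V_1 - 0.001613·V_2 = 1.5
  0.001826·V_2 - 0.001613·V_1 - 0.0002128·V_3 = 0
  0.02585·V_3 - 0.0002128·V_2 = 0
Solving these 3 simultaneous equations (Gaussian elimination) gives:
  V_1 = 14.97 V, V_2 = 13.24 V, V_3 = 0.109 V
I_R3 = (V_2 - V_3)/R3 = (13.24 - 0.109)/4700 = 0.002794 A
P_R3 = I_R3² × R3 = (0.002794)² × 4700 = 0.03669 W

Final answer: 0.03669 W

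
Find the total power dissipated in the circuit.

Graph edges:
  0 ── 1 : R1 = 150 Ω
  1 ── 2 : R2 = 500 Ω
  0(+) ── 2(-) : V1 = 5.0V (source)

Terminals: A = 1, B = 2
Nodal analysis, taking node 2 as the 0 V reference.
Source V1 fixes V_0 = 5 V.
KCL at each unknown node (sum of currents leaving = 0; resistances in Ω):
  Node 1: (V_1 - 5)/150 + (V_1 - 0)/500 = 0
Collecting terms: 0.008667 × V_1 = 0.03333  =>  V_1 = 3.846 V
Power in each resistor, P = (ΔV)²/R:
  P_R1 = (5 - 3.846)²/150 = 0.008876 W
  P_R2 = (3.846 - 0)²/500 = 0.02959 W
P_total = P_R1 + P_R2 = 0.03846 W

Final answer: 0.03846 W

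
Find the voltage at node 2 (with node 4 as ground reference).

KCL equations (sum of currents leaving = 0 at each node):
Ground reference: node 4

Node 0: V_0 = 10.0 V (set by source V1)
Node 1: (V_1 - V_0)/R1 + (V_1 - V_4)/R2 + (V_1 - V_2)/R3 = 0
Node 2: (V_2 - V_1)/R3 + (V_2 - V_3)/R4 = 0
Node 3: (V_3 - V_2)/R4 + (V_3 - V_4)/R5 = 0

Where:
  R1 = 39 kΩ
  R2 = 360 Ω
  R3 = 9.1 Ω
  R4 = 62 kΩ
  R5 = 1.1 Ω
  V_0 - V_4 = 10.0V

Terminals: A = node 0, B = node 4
Nodal analysis, taking node 4 as the 0 V reference.
Source V1 fixes V_0 = 10 V.
KCL at each unknown node (sum of currents leaving = 0; resistances in Ω):
  Node 1: (V_1 - 10)/39000 + (V_1 - 0)/360 + (V_1 - V_2)/9.1 = 0
  Node 2: (V_2 - V_1)/9.1 + (V_2 - V_3)/62000 = 0
  Node 3: (V_3 - V_2)/62000 + (V_3 - 0)/1.1 = 0
Collecting terms (coefficients in siemens):
  0.1127·V_1 - 0.1099·V_2 = 0.0002564
  0.1099·V_2 - 0.1099·V_1 - 0.00001613·V_3 = 0
  0.9091·V_3 - 0.00001613·V_2 = 0
Solving these 3 simultaneous equations (Gaussian elimination) gives:
  V_1 = 0.09094 V, V_2 = 0.09093 V, V_3 = 0.000001613 V
The requested potential is V_2 = 0.09093 V.

Final answer: V_2 = 0.09093 V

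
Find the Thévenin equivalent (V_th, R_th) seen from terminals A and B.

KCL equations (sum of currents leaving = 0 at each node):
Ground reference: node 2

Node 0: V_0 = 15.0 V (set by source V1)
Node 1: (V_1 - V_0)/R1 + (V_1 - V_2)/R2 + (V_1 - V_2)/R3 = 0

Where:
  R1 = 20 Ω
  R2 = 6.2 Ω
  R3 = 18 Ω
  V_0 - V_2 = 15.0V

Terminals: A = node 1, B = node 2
Step 1 — V_th is the open-circuit voltage V_A - V_B (nothing connected across the terminals).
Nodal analysis, taking node 2 as the 0 V reference.
Source V1 fixes V_0 = 15 V.
KCL at each unknown node (sum of currents leaving = 0; resistances in Ω):
  Node 1: (V_1 - 15)/20 + (V_1 - 0)/6.2 + (V_1 - 0)/18 = 0
Collecting terms: 0.2668 × V_1 = 0.75  =>  V_1 = 2.811 V
V_th = V_1 - V_2 = 2.811 - 0 = 2.811 V
Step 2 — R_th: zero the source — replace V1 by a short circuit (node 2 merges into node 0) — and find the resistance seen between A (node 1) and B (node 0).
Reduce the network between node 1 (A) and node 0 (B) by series/parallel combination:
  Rp1 = R1 ‖ R2 ‖ R3 (parallel, all between nodes 0 and 1) = 1/(1/20 + 1/6.2 + 1/18) = 3.747 Ω
R_th = 3.747 Ω

Final answer: V_th = 2.811 V, R_th = 3.747 Ω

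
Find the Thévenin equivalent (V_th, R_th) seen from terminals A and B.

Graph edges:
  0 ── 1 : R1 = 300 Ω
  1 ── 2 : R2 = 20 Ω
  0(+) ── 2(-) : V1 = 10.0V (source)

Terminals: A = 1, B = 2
Step 1 — V_th is the open-circuit voltage V_A - V_B (nothing connected across the terminals).
Nodal analysis, taking node 2 as the 0 V reference.
Source V1 fixes V_0 = 10 V.
KCL at each unknown node (sum of currents leaving = 0; resistances in Ω):
  Node 1: (V_1 - 10)/300 + (V_1 - 0)/20 = 0
Collecting terms: 0.05333 × V_1 = 0.03333  =>  V_1 = 0.625 V
V_th = V_1 - V_2 = 0.625 - 0 = 0.625 V
Step 2 — R_th: zero the source — replace V1 by a short circuit (node 2 merges into node 0) — and find the resistance seen between A (node 1) and B (node 0).
Reduce the network between node 1 (A) and node 0 (B) by series/parallel combination:
  Rp1 = R1 ‖ R2 (parallel, both between nodes 0 and 1) = 1/(1/300 + 1/20) = 18.75 Ω
R_th = 18.75 Ω

Final answer: V_th = 0.625 V, R_th = 18.75 Ω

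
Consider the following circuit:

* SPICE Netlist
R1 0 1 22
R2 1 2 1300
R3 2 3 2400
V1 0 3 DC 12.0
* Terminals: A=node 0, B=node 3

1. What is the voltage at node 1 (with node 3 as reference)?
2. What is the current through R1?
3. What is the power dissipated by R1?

Nodal analysis, taking node 3 as the 0 V reference.
Source V1 fixes V_0 = 12 V.
KCL at each unknown node (sum of currents leaving = 0; resistances in Ω):
  Node 1: (V_1 - 12)/22 + (V_1 - V_2)/1300 = 0
  Node 2: (V_2 - V_1)/1300 + (V_2 - 0)/2400 = 0
Collecting terms (coefficients in siemens):
  0.04622·V_1 - 0.0007692·V_2 = 0.5455
  0.001186·V_2 - 0.0007692·V_1 = 0
Determinant D = (0.04622)(0.001186) - (-0.0007692)(-0.0007692) = 0.00005422
V_1 = [(0.5455)(0.001186) - (-0.0007692)(0)]/D = 11.93 V
V_2 = [(0.04622)(0) - (0.5455)(-0.0007692)]/D = 7.738 V
Part 1:
  Read off the nodal solution: V_1 = 11.93 V
Part 2:
  I_R1 = (V_0 - V_1)/R1 = (12 - 11.93)/22 = 0.003224 A
  Magnitude: I_R1 = 0.003224 A
Part 3:
  I_R1 = (V_0 - V_1)/R1 = (12 - 11.93)/22 = 0.003224 A
  P_R1 = I_R1² × R1 = (0.003224)² × 22 = 0.0002287 W

Final answers:
1. V_1 = 11.93 V
2. I_R1 = 0.003224 A
3. P_R1 = 0.0002287 W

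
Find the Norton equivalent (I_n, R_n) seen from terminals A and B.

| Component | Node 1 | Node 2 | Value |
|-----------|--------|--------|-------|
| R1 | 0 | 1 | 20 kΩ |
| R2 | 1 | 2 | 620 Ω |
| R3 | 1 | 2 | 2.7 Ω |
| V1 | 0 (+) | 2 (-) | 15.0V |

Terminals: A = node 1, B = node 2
Find the Thévenin equivalent first; then I_n = V_th/R_th and R_n = R_th.
Step 1 — V_th is the open-circuit voltage V_A - V_B (nothing connected across the terminals).
Nodal analysis, taking node 2 as the 0 V reference.
Source V1 fixes V_0 = 15 V.
KCL at each unknown node (sum of currents leaving = 0; resistances in Ω):
  Node 1: (V_1 - 15)/20000 + (V_1 - 0)/620 + (V_1 - 0)/2.7 = 0
Collecting terms: 0.372 × V_1 = 0.00075  =>  V_1 = 0.002016 V
V_th = V_1 - V_2 = 0.002016 - 0 = 0.002016 V
Step 2 — R_th: zero the source — replace V1 by a short circuit (node 2 merges into node 0) — and find the resistance seen between A (node 1) and B (node 0).
Reduce the network between node 1 (A) and node 0 (B) by series/parallel combination:
  Rp1 = R1 ‖ R2 ‖ R3 (parallel, all between nodes 0 and 1) = 1/(1/20000 + 1/620 + 1/2.7) = 2.688 Ω
R_th = 2.688 Ω
I_n = V_th/R_th = 0.002016/2.688 = 0.00075 A, and R_n = R_th = 2.688 Ω

Final answer: I_n = 0.00075 A, R_n = 2.688 Ω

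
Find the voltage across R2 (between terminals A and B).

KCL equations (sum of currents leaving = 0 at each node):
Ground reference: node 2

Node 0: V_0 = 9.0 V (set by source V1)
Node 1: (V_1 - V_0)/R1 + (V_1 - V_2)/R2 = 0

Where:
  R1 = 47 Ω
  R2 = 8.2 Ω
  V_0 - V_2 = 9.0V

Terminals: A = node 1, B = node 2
R1 and R2 are in series across V1 (node 0 → node 1 → node 2), and the output A–B is taken across R2, so this is a voltage divider.
Series current: I = V1/(R1 + R2) = 9/(47 + 8.2) = 9/55.2 = 0.163 A
V_R2 = I × R2 = V1 × R2/(R1 + R2) = 9 × 8.2/55.2 = 1.337 V

Final answer: 1.337 V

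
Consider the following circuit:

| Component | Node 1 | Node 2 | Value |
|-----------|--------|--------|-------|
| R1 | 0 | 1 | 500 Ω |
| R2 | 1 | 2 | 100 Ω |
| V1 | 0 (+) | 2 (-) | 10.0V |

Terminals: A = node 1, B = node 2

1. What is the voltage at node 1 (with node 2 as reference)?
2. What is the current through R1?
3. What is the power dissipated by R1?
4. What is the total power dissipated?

Nodal analysis, taking node 2 as the 0 V reference.
Source V1 fixes V_0 = 10 V.
KCL at each unknown node (sum of currents leaving = 0; resistances in Ω):
  Node 1: (V_1 - 10)/500 + (V_1 - 0)/100 = 0
Collecting terms: 0.012 × V_1 = 0.02  =>  V_1 = 1.667 V
Part 1:
  Read off the nodal solution: V_1 = 1.667 V
Part 2:
  I_R1 = (V_0 - V_1)/R1 = (10 - 1.667)/500 = 0.01667 A
  Magnitude: I_R1 = 0.01667 A
Part 3:
  I_R1 = (V_0 - V_1)/R1 = (10 - 1.667)/500 = 0.01667 A
  P_R1 = I_R1² × R1 = (0.01667)² × 500 = 0.1389 W
Part 4:
  Power in each resistor, P = (ΔV)²/R:
    P_R1 = (10 - 1.667)²/500 = 0.1389 W
    P_R2 = (1.667 - 0)²/100 = 0.02778 W
  P_total = P_R1 + P_R2 = 0.1667 W

Final answers:
1. V_1 = 1.667 V
2. I_R1 = 0.01667 A
3. P_R1 = 0.1389 W
4. P_total = 0.1667 W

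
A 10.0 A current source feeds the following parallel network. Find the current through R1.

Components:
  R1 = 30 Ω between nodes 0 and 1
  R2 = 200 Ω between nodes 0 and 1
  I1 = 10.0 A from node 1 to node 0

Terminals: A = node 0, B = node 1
All resistors sit directly between nodes 0 and 1, so they are in parallel and share one voltage V; the full source current 10 A splits among them.
1/R_par = 1/30 + 1/200 = 0.03833 S  =>  R_par = 26.09 Ω
V = I × R_par = 10 × 26.09 = 260.9 V
I_R1 = V/R1 = 260.9/30 = 8.696 A

Final answer: 8.696 A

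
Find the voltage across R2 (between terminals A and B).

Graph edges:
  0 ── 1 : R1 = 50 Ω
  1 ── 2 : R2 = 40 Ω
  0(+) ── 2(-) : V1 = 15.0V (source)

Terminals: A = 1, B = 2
R1 and R2 are in series across V1 (node 0 → node 1 → node 2), and the output A–B is taken across R2, so this is a voltage divider.
Series current: I = V1/(R1 + R2) = 15/(50 + 40) = 15/90 = 0.1667 A
V_R2 = I × R2 = V1 × R2/(R1 + R2) = 15 × 40/90 = 6.667 V

Final answer: 6.667 V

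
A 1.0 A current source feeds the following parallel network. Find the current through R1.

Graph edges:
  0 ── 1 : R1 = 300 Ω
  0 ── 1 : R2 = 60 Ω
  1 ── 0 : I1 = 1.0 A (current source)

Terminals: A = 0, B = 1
All resistors sit directly between nodes 0 and 1, so they are in parallel and share one voltage V; the full source current 1 A splits among them.
1/R_par = 1/300 + 1/60 = 0.02 S  =>  R_par = 50 Ω
V = I × R_par = 1 × 50 = 50 V
I_R1 = V/R1 = 50/300 = 0.1667 A

Final answer: 0.1667 A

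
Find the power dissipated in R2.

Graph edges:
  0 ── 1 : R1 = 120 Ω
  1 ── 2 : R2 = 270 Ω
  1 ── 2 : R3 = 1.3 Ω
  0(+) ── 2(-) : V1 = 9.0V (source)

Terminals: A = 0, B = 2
Nodal analysis, taking node 2 as the 0 V reference.
Source V1 fixes V_0 = 9 V.
KCL at each unknown node (sum of currents leaving = 0; resistances in Ω):
  Node 1: (V_1 - 9)/120 + (V_1 - 0)/270 + (V_1 - 0)/1.3 = 0
Collecting terms: 0.7813 × V_1 = 0.075  =>  V_1 = 0.096 V
I_R2 = (V_1 - V_2)/R2 = (0.096 - 0)/270 = 0.0003555 A
P_R2 = I_R2² × R2 = (0.0003555)² × 270 = 0.00003413 W

Final answer: 3.413e-05 W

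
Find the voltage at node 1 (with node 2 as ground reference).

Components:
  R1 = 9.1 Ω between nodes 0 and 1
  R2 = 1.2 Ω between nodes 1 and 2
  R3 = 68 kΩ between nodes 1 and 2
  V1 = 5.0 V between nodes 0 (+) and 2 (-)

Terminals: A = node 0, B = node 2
Nodal analysis, taking node 2 as the 0 V reference.
Source V1 fixes V_0 = 5 V.
KCL at each unknown node (sum of currents leaving = 0; resistances in Ω):
  Node 1: (V_1 - 5)/9.1 + (V_1 - 0)/1.2 + (V_1 - 0)/68000 = 0
Collecting terms: 0.9432 × V_1 = 0.5495  =>  V_1 = 0.5825 V
The requested potential is V_1 = 0.5825 V.

Final answer: V_1 = 0.5825 V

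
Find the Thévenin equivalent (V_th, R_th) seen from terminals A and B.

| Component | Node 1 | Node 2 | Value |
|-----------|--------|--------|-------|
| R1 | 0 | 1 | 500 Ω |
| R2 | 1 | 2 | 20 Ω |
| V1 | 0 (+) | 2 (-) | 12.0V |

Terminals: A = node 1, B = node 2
Step 1 — V_th is the open-circuit voltage V_A - V_B (nothing connected across the terminals).
Nodal analysis, taking node 2 as the 0 V reference.
Source V1 fixes V_0 = 12 V.
KCL at each unknown node (sum of currents leaving = 0; resistances in Ω):
  Node 1: (V_1 - 12)/500 + (V_1 - 0)/20 = 0
Collecting terms: 0.052 × V_1 = 0.024  =>  V_1 = 0.4615 V
V_th = V_1 - V_2 = 0.4615 - 0 = 0.4615 V
Step 2 — R_th: zero the source — replace V1 by a short circuit (node 2 merges into node 0) — and find the resistance seen between A (node 1) and B (node 0).
Reduce the network between node 1 (A) and node 0 (B) by series/parallel combination:
  Rp1 = R1 ‖ R2 (parallel, both between nodes 0 and 1) = 1/(1/500 + 1/20) = 19.23 Ω
R_th = 19.23 Ω

Final answer: V_th = 0.4615 V, R_th = 19.23 Ω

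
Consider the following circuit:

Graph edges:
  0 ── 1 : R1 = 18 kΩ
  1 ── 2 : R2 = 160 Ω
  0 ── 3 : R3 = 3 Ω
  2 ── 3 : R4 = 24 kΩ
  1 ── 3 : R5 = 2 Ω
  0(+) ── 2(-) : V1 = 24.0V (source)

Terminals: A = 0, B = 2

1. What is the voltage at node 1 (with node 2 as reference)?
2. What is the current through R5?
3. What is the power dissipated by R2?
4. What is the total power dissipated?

Nodal analysis, taking node 2 as the 0 V reference.
Source V1 fixes V_0 = 24 V.
KCL at each unknown node (sum of currents leaving = 0; resistances in Ω):
  Node 1: (V_1 - 24)/18000 + (V_1 - 0)/160 + (V_1 - V_3)/2 = 0
  Node 3: (V_3 - 24)/3 + (V_3 - 0)/24000 + (V_3 - V_1)/2 = 0
Collecting terms (coefficients in siemens):
  0.5063·V_1 - 0.5·V_3 = 0.001333
  0.8334·V_3 - 0.5·V_1 = 8
Determinant D = (0.5063)(0.8334) - (-0.5)(-0.5) = 0.1719
V_1 = [(0.001333)(0.8334) - (-0.5)(8)]/D = 23.27 V
V_3 = [(0.5063)(8) - (0.001333)(-0.5)]/D = 23.56 V
Part 1:
  Read off the nodal solution: V_1 = 23.27 V
Part 2:
  I_R5 = (V_1 - V_3)/R5 = (23.27 - 23.56)/2 = -0.1454 A
  Magnitude: I_R5 = 0.1454 A
Part 3:
  I_R2 = (V_1 - V_2)/R2 = (23.27 - 0)/160 = 0.1454 A
  P_R2 = I_R2² × R2 = (0.1454)² × 160 = 3.384 W
Part 4:
  Power in each resistor, P = (ΔV)²/R:
    P_R1 = (24 - 23.27)²/18000 = 0.0000296 W
    P_R2 = (23.27 - 0)²/160 = 3.384 W
    P_R3 = (24 - 23.56)²/3 = 0.06428 W
    P_R4 = (0 - 23.56)²/24000 = 0.02313 W
    P_R5 = (23.27 - 23.56)²/2 = 0.04228 W
  P_total = P_R1 + P_R2 + P_R3 + P_R4 + P_R5 = 3.514 W

Final answers:
1. V_1 = 23.27 V
2. I_R5 = 0.1454 A
3. P_R2 = 3.384 W
4. P_total = 3.514 W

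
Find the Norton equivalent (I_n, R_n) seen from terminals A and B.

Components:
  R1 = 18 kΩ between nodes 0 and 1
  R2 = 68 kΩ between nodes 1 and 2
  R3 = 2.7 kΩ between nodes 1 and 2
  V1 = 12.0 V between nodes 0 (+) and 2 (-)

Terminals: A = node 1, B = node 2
Find the Thévenin equivalent first; then I_n = V_th/R_th and R_n = R_th.
Step 1 — V_th is the open-circuit voltage V_A - V_B (nothing connected across the terminals).
Nodal analysis, taking node 2 as the 0 V reference.
Source V1 fixes V_0 = 12 V.
KCL at each unknown node (sum of currents leaving = 0; resistances in Ω):
  Node 1: (V_1 - 12)/18000 + (V_1 - 0)/68000 + (V_1 - 0)/2700 = 0
Collecting terms: 0.0004406 × V_1 = 0.0006667  =>  V_1 = 1.513 V
V_th = V_1 - V_2 = 1.513 - 0 = 1.513 V
Step 2 — R_th: zero the source — replace V1 by a short circuit (node 2 merges into node 0) — and find the resistance seen between A (node 1) and B (node 0).
Reduce the network between node 1 (A) and node 0 (B) by series/parallel combination:
  Rp1 = R1 ‖ R2 ‖ R3 (parallel, all between nodes 0 and 1) = 1/(1/18000 + 1/68000 + 1/2700) = 2269 Ω
R_th = 2.269 kΩ
I_n = V_th/R_th = 1.513/2269 = 0.0006667 A, and R_n = R_th = 2.269 kΩ

Final answer: I_n = 0.0006667 A, R_n = 2.269 kΩ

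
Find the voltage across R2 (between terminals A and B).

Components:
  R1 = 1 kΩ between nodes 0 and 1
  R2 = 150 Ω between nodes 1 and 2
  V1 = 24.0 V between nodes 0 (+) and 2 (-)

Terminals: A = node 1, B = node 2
R1 and R2 are in series across V1 (node 0 → node 1 → node 2), and the output A–B is taken across R2, so this is a voltage divider.
Series current: I = V1/(R1 + R2) = 24/(1000 + 150) = 24/1150 = 0.02087 A
V_R2 = I × R2 = V1 × R2/(R1 + R2) = 24 × 150/1150 = 3.13 V

Final answer: 3.13 V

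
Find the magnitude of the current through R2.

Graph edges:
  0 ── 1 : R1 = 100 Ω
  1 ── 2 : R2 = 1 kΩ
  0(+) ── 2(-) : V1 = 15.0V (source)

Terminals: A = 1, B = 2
Nodal analysis, taking node 2 as the 0 V reference.
Source V1 fixes V_0 = 15 V.
KCL at each unknown node (sum of currents leaving = 0; resistances in Ω):
  Node 1: (V_1 - 15)/100 + (V_1 - 0)/1000 = 0
Collecting terms: 0.011 × V_1 = 0.15  =>  V_1 = 13.64 V
I_R2 = (V_1 - V_2)/R2 = (13.64 - 0)/1000 = 0.01364 A
|I_R2| = 0.01364 A

Final answer: |I_R2| = 0.01364 A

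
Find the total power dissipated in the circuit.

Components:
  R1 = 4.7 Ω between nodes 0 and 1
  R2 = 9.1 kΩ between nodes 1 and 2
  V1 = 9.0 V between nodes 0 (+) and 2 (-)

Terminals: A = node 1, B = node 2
Nodal analysis, taking node 2 as the 0 V reference.
Source V1 fixes V_0 = 9 V.
KCL at each unknown node (sum of currents leaving = 0; resistances in Ω):
  Node 1: (V_1 - 9)/4.7 + (V_1 - 0)/9100 = 0
Collecting terms: 0.2129 × V_1 = 1.915  =>  V_1 = 8.995 V
Power in each resistor, P = (ΔV)²/R:
  P_R1 = (9 - 8.995)²/4.7 = 0.000004593 W
  P_R2 = (8.995 - 0)²/9100 = 0.008892 W
P_total = P_R1 + P_R2 = 0.008897 W

Final answer: 0.008897 W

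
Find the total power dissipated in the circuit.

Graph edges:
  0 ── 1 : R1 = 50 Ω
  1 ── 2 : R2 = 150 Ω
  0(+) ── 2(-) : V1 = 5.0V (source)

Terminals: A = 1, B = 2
Nodal analysis, taking node 2 as the 0 V reference.
Source V1 fixes V_0 = 5 V.
KCL at each unknown node (sum of currents leaving = 0; resistances in Ω):
  Node 1: (V_1 - 5)/50 + (V_1 - 0)/150 = 0
Collecting terms: 0.02667 × V_1 = 0.1  =>  V_1 = 3.75 V
Power in each resistor, P = (ΔV)²/R:
  P_R1 = (5 - 3.75)²/50 = 0.03125 W
  P_R2 = (3.75 - 0)²/150 = 0.09375 W
P_total = P_R1 + P_R2 = 0.125 W

Final answer: 0.125 W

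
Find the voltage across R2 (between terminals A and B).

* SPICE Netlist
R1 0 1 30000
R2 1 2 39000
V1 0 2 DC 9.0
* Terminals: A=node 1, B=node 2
R1 and R2 are in series across V1 (node 0 → node 1 → node 2), and the output A–B is taken across R2, so this is a voltage divider.
Series current: I = V1/(R1 + R2) = 9/(30000 + 39000) = 9/69000 = 0.0001304 A
V_R2 = I × R2 = V1 × R2/(R1 + R2) = 9 × 39000/69000 = 5.087 V

Final answer: 5.087 V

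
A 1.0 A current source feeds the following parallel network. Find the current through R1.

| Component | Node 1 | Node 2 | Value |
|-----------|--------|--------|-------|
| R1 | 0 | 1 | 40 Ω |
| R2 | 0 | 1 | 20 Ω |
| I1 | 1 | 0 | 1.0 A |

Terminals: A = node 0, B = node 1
All resistors sit directly between nodes 0 and 1, so they are in parallel and share one voltage V; the full source current 1 A splits among them.
1/R_par = 1/40 + 1/20 = 0.075 S  =>  R_par = 13.33 Ω
V = I × R_par = 1 × 13.33 = 13.33 V
I_R1 = V/R1 = 13.33/40 = 0.3333 A

Final answer: 0.3333 A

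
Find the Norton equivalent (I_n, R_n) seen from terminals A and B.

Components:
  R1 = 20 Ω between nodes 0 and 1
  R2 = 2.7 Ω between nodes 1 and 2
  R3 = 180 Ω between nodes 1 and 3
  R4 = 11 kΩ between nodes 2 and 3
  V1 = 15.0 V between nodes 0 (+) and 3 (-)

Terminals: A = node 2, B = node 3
Find the Thévenin equivalent first; then I_n = V_th/R_th and R_n = R_th.
Step 1 — V_th is the open-circuit voltage V_A - V_B (nothing connected across the terminals).
Nodal analysis, taking node 3 as the 0 V reference.
Source V1 fixes V_0 = 15 V.
KCL at each unknown node (sum of currents leaving = 0; resistances in Ω):
  Node 1: (V_1 - 15)/20 + (V_1 - V_2)/2.7 + (V_1 - 0)/180 = 0
  Node 2: (V_2 - V_1)/2.7 + (V_2 - 0)/11000 = 0
Collecting terms (coefficients in siemens):
  0.4259·V_1 - 0.3704·V_2 = 0.75
  0.3705·V_2 - 0.3704·V_1 = 0
Determinant D = (0.4259)(0.3705) - (-0.3704)(-0.3704) = 0.02061
V_1 = [(0.75)(0.3705) - (-0.3704)(0)]/D = 13.48 V
V_2 = [(0.4259)(0) - (0.75)(-0.3704)]/D = 13.47 V
V_th = V_2 - V_3 = 13.47 - 0 = 13.47 V
Step 2 — R_th: zero the source — replace V1 by a short circuit (node 3 merges into node 0) — and find the resistance seen between A (node 2) and B (node 0).
Reduce the network between node 2 (A) and node 0 (B) by series/parallel combination:
  Rp1 = R1 ‖ R3 (parallel, both between nodes 0 and 1) = 1/(1/20 + 1/180) = 18 Ω
  Rs1 = R2 + Rp1 (series, joined only at node 1) = 2.7 + 18 = 20.7 Ω
  Rp2 = R4 ‖ Rs1 (parallel, both between nodes 0 and 2) = 1/(1/11000 + 1/20.7) = 20.66 Ω
R_th = 20.66 Ω
I_n = V_th/R_th = 13.47/20.66 = 0.6522 A, and R_n = R_th = 20.66 Ω

Final answer: I_n = 0.6522 A, R_n = 20.66 Ω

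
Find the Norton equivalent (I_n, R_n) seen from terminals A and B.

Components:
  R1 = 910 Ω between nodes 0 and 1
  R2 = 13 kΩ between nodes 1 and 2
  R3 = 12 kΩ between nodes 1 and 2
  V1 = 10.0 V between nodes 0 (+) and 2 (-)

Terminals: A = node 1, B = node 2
Find the Thévenin equivalent first; then I_n = V_th/R_th and R_n = R_th.
Step 1 — V_th is the open-circuit voltage V_A - V_B (nothing connected across the terminals).
Nodal analysis, taking node 2 as the 0 V reference.
Source V1 fixes V_0 = 10 V.
KCL at each unknown node (sum of currents leaving = 0; resistances in Ω):
  Node 1: (V_1 - 10)/910 + (V_1 - 0)/13000 + (V_1 - 0)/12000 = 0
Collecting terms: 0.001259 × V_1 = 0.01099  =>  V_1 = 8.727 V
V_th = V_1 - V_2 = 8.727 - 0 = 8.727 V
Step 2 — R_th: zero the source — replace V1 by a short circuit (node 2 merges into node 0) — and find the resistance seen between A (node 1) and B (node 0).
Reduce the network between node 1 (A) and node 0 (B) by series/parallel combination:
  Rp1 = R1 ‖ R2 ‖ R3 (parallel, all between nodes 0 and 1) = 1/(1/910 + 1/13000 + 1/12000) = 794.2 Ω
R_th = 794.2 Ω
I_n = V_th/R_th = 8.727/794.2 = 0.01099 A, and R_n = R_th = 794.2 Ω

Final answer: I_n = 0.01099 A, R_n = 794.2 Ω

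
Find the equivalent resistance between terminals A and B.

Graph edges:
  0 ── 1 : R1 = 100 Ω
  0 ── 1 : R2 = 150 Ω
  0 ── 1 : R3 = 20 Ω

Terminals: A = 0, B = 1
Reduce the network between node 0 (A) and node 1 (B) by series/parallel combination:
  Rp1 = R1 ‖ R2 ‖ R3 (parallel, all between nodes 0 and 1) = 1/(1/100 + 1/150 + 1/20) = 15 Ω
R_eq = 15 Ω

Final answer: 15 Ω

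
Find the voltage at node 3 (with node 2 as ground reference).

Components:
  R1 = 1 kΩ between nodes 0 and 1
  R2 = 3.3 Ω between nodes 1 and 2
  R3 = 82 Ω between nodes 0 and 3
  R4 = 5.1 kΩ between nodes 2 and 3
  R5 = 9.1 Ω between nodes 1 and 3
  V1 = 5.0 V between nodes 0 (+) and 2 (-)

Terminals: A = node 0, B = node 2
Nodal analysis, taking node 2 as the 0 V reference.
Source V1 fixes V_0 = 5 V.
KCL at each unknown node (sum of currents leaving = 0; resistances in Ω):
  Node 1: (V_1 - 5)/1000 + (V_1 - 0)/3.3 + (V_1 - V_3)/9.1 = 0
  Node 3: (V_3 - 5)/82 + (V_3 - 0)/5100 + (V_3 - V_1)/9.1 = 0
Collecting terms (coefficients in siemens):
  0.4139·V_1 - 0.1099·V_3 = 0.005
  0.1223·V_3 - 0.1099·V_1 = 0.06098
Determinant D = (0.4139)(0.1223) - (-0.1099)(-0.1099) = 0.03854
V_1 = [(0.005)(0.1223) - (-0.1099)(0.06098)]/D = 0.1897 V
V_3 = [(0.4139)(0.06098) - (0.005)(-0.1099)]/D = 0.6692 V
The requested potential is V_3 = 0.6692 V.

Final answer: V_3 = 0.6692 V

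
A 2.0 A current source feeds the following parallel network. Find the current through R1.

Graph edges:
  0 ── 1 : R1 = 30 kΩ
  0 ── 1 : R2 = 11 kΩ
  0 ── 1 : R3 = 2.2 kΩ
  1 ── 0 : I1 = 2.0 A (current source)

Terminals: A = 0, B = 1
All resistors sit directly between nodes 0 and 1, so they are in parallel and share one voltage V; the full source current 2 A splits among them.
1/R_par = 1/30000 + 1/11000 + 1/2200 = 0.0005788 S  =>  R_par = 1728 Ω
V = I × R_par = 2 × 1728 = 3455 V
I_R1 = V/R1 = 3455/30000 = 0.1152 A

Final answer: 0.1152 A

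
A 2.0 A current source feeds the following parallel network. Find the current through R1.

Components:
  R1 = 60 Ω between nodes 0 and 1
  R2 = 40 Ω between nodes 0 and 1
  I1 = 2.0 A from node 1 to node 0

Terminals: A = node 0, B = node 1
All resistors sit directly between nodes 0 and 1, so they are in parallel and share one voltage V; the full source current 2 A splits among them.
1/R_par = 1/60 + 1/40 = 0.04167 S  =>  R_par = 24 Ω
V = I × R_par = 2 × 24 = 48 V
I_R1 = V/R1 = 48/60 = 0.8 A

Final answer: 0.8 A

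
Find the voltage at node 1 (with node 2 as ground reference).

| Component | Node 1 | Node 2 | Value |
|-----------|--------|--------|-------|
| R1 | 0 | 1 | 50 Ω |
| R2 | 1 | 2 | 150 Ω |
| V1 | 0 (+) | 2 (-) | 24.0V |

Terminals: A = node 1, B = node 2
Nodal analysis, taking node 2 as the 0 V reference.
Source V1 fixes V_0 = 24 V.
KCL at each unknown node (sum of currents leaving = 0; resistances in Ω):
  Node 1: (V_1 - 24)/50 + (V_1 - 0)/150 = 0
Collecting terms: 0.02667 × V_1 = 0.48  =>  V_1 = 18 V
The requested potential is V_1 = 18 V.

Final answer: V_1 = 18 V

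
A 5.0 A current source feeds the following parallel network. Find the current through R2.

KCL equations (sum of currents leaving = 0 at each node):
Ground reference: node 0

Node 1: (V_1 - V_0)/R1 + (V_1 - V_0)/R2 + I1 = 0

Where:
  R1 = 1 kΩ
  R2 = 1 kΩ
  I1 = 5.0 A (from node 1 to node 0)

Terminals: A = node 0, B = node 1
All resistors sit directly between nodes 0 and 1, so they are in parallel and share one voltage V; the full source current 5 A splits among them.
1/R_par = 1/1000 + 1/1000 = 0.002 S  =>  R_par = 500 Ω
V = I × R_par = 5 × 500 = 2500 V
I_R2 = V/R2 = 2500/1000 = 2.5 A

Final answer: 2.5 A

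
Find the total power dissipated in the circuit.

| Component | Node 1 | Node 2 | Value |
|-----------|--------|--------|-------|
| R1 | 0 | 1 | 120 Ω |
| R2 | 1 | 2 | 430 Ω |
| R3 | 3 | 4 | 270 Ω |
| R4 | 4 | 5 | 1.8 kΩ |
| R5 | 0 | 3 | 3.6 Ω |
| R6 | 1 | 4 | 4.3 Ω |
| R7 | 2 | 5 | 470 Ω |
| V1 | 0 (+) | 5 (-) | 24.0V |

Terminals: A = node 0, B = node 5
Nodal analysis, taking node 5 as the 0 V reference.
Source V1 fixes V_0 = 24 V.
KCL at each unknown node (sum of currents leaving = 0; resistances in Ω):
  Node 1: (V_1 - 24)/120 + (V_1 - V_2)/430 + (V_1 - V_4)/4.3 = 0
  Node 2: (V_2 - V_1)/430 + (V_2 - 0)/470 = 0
  Node 3: (V_3 - V_4)/270 + (V_3 - 24)/3.6 = 0
  Node 4: (V_4 - V_3)/270 + (V_4 - 0)/1800 + (V_4 - V_1)/4.3 = 0
Collecting terms (coefficients in siemens):
  0.2432·V_1 - 0.002326·V_2 - 0.2326·V_4 = 0.2
  0.004453·V_2 - 0.002326·V_1 = 0
  0.2815·V_3 - 0.003704·V_4 = 6.667
  0.2368·V_4 - 0.2326·V_1 - 0.003704·V_3 = 0
Solving these 4 simultaneous equations (Gaussian elimination) gives:
  V_1 = 21.07 V, V_2 = 11 V, V_3 = 23.96 V, V_4 = 21.07 V
Power in each resistor, P = (ΔV)²/R:
  P_R1 = (24 - 21.07)²/120 = 0.07144 W
  P_R2 = (21.07 - 11)²/430 = 0.2357 W
  P_R3 = (23.96 - 21.07)²/270 = 0.03101 W
  P_R4 = (21.07 - 0)²/1800 = 0.2466 W
  P_R5 = (24 - 23.96)²/3.6 = 0.0004135 W
  P_R6 = (21.07 - 21.07)²/4.3 = 0.000004188 W
  P_R7 = (11 - 0)²/470 = 0.2576 W
P_total = P_R1 + P_R2 + P_R3 + P_R4 + P_R5 + P_R6 + P_R7 = 0.8428 W

Final answer: 0.8428 W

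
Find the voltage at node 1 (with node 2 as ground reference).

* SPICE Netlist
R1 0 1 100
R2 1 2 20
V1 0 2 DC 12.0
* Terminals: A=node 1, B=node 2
Nodal analysis, taking node 2 as the 0 V reference.
Source V1 fixes V_0 = 12 V.
KCL at each unknown node (sum of currents leaving = 0; resistances in Ω):
  Node 1: (V_1 - 12)/100 + (V_1 - 0)/20 = 0
Collecting terms: 0.06 × V_1 = 0.12  =>  V_1 = 2 V
The requested potential is V_1 = 2 V.

Final answer: V_1 = 2 V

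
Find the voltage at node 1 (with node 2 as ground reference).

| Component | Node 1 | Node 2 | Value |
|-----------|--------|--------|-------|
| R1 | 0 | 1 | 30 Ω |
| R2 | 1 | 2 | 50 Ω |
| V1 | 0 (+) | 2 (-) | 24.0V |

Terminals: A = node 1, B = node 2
Nodal analysis, taking node 2 as the 0 V reference.
Source V1 fixes V_0 = 24 V.
KCL at each unknown node (sum of currents leaving = 0; resistances in Ω):
  Node 1: (V_1 - 24)/30 + (V_1 - 0)/50 = 0
Collecting terms: 0.05333 × V_1 = 0.8  =>  V_1 = 15 V
The requested potential is V_1 = 15 V.

Final answer: V_1 = 15 V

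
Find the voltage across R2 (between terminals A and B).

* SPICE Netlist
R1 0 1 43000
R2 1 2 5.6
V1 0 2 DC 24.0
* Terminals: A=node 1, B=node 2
R1 and R2 are in series across V1 (node 0 → node 1 → node 2), and the output A–B is taken across R2, so this is a voltage divider.
Series current: I = V1/(R1 + R2) = 24/(43000 + 5.6) = 24/43010 = 0.0005581 A
V_R2 = I × R2 = V1 × R2/(R1 + R2) = 24 × 5.6/43010 = 0.003125 V

Final answer: 0.003125 V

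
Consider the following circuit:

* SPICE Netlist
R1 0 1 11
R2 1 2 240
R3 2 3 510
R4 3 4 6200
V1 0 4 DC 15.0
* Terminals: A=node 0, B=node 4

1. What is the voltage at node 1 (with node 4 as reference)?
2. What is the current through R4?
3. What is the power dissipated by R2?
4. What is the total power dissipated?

Nodal analysis, taking node 4 as the 0 V reference.
Source V1 fixes V_0 = 15 V.
KCL at each unknown node (sum of currents leaving = 0; resistances in Ω):
  Node 1: (V_1 - 15)/11 + (V_1 - V_2)/240 = 0
  Node 2: (V_2 - V_1)/240 + (V_2 - V_3)/510 = 0
  Node 3: (V_3 - V_2)/510 + (V_3 - 0)/6200 = 0
Collecting terms (coefficients in siemens):
  0.09508·V_1 - 0.004167·V_2 = 1.364
  0.006127·V_2 - 0.004167·V_1 - 0.001961·V_3 = 0
  0.002122·V_3 - 0.001961·V_2 = 0
Solving these 3 simultaneous equations (Gaussian elimination) gives:
  V_1 = 14.98 V, V_2 = 14.46 V, V_3 = 13.36 V
Part 1:
  Read off the nodal solution: V_1 = 14.98 V
Part 2:
  I_R4 = (V_3 - V_4)/R4 = (13.36 - 0)/6200 = 0.002155 A
  Magnitude: I_R4 = 0.002155 A
Part 3:
  I_R2 = (V_1 - V_2)/R2 = (14.98 - 14.46)/240 = 0.002155 A
  P_R2 = I_R2² × R2 = (0.002155)² × 240 = 0.001114 W
Part 4:
  Power in each resistor, P = (ΔV)²/R:
    P_R1 = (15 - 14.98)²/11 = 0.00005108 W
    P_R2 = (14.98 - 14.46)²/240 = 0.001114 W
    P_R3 = (14.46 - 13.36)²/510 = 0.002368 W
    P_R4 = (13.36 - 0)²/6200 = 0.02879 W
  P_total = P_R1 + P_R2 + P_R3 + P_R4 = 0.03232 W

Final answers:
1. V_1 = 14.98 V
2. I_R4 = 0.002155 A
3. P_R2 = 0.001114 W
4. P_total = 0.03232 W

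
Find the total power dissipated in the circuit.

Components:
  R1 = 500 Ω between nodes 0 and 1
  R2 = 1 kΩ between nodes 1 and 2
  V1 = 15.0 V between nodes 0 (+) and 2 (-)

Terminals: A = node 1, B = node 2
Nodal analysis, taking node 2 as the 0 V reference.
Source V1 fixes V_0 = 15 V.
KCL at each unknown node (sum of currents leaving = 0; resistances in Ω):
  Node 1: (V_1 - 15)/500 + (V_1 - 0)/1000 = 0
Collecting terms: 0.003 × V_1 = 0.03  =>  V_1 = 10 V
Power in each resistor, P = (ΔV)²/R:
  P_R1 = (15 - 10)²/500 = 0.05 W
  P_R2 = (10 - 0)²/1000 = 0.1 W
P_total = P_R1 + P_R2 = 0.15 W

Final answer: 0.15 W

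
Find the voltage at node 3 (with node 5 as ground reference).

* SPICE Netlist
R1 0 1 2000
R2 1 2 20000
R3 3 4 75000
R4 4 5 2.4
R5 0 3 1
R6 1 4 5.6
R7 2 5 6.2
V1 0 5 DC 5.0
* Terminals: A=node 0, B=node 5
Nodal analysis, taking node 5 as the 0 V reference.
Source V1 fixes V_0 = 5 V.
KCL at each unknown node (sum of currents leaving = 0; resistances in Ω):
  Node 1: (V_1 - 5)/2000 + (V_1 - V_2)/20000 + (V_1 - V_4)/5.6 = 0
  Node 2: (V_2 - V_1)/20000 + (V_2 - 0)/6.2 = 0
  Node 3: (V_3 - V_4)/75000 + (V_3 - 5)/1 = 0
  Node 4: (V_4 - V_3)/75000 + (V_4 - 0)/2.4 + (V_4 - V_1)/5.6 = 0
Collecting terms (coefficients in siemens):
  0.1791·V_1 - 0.00005·V_2 - 0.1786·V_4 = 0.0025
  0.1613·V_2 - 0.00005·V_1 = 0
  1·V_3 - 0.00001333·V_4 = 5
  0.5953·V_4 - 0.1786·V_1 - 0.00001333·V_3 = 0
Solving these 4 simultaneous equations (Gaussian elimination) gives:
  V_1 = 0.02007 V, V_2 = 0.00000622 V, V_3 = 5 V, V_4 = 0.006133 V
The requested potential is V_3 = 5 V.

Final answer: V_3 = 5 V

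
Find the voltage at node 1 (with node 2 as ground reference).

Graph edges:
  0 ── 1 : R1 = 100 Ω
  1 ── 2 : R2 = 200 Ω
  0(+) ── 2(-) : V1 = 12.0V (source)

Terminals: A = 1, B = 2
Nodal analysis, taking node 2 as the 0 V reference.
Source V1 fixes V_0 = 12 V.
KCL at each unknown node (sum of currents leaving = 0; resistances in Ω):
  Node 1: (V_1 - 12)/100 + (V_1 - 0)/200 = 0
Collecting terms: 0.015 × V_1 = 0.12  =>  V_1 = 8 V
The requested potential is V_1 = 8 V.

Final answer: V_1 = 8 V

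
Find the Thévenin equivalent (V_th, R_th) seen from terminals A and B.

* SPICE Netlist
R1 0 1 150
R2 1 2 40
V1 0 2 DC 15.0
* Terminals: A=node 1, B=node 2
Step 1 — V_th is the open-circuit voltage V_A - V_B (nothing connected across the terminals).
Nodal analysis, taking node 2 as the 0 V reference.
Source V1 fixes V_0 = 15 V.
KCL at each unknown node (sum of currents leaving = 0; resistances in Ω):
  Node 1: (V_1 - 15)/150 + (V_1 - 0)/40 = 0
Collecting terms: 0.03167 × V_1 = 0.1  =>  V_1 = 3.158 V
V_th = V_1 - V_2 = 3.158 - 0 = 3.158 V
Step 2 — R_th: zero the source — replace V1 by a short circuit (node 2 merges into node 0) — and find the resistance seen between A (node 1) and B (node 0).
Reduce the network between node 1 (A) and node 0 (B) by series/parallel combination:
  Rp1 = R1 ‖ R2 (parallel, both between nodes 0 and 1) = 1/(1/150 + 1/40) = 31.58 Ω
R_th = 31.58 Ω

Final answer: V_th = 3.158 V, R_th = 31.58 Ω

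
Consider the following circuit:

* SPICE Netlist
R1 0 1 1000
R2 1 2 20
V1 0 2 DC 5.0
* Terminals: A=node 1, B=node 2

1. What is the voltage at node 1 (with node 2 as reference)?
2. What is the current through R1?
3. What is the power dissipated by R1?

Nodal analysis, taking node 2 as the 0 V reference.
Source V1 fixes V_0 = 5 V.
KCL at each unknown node (sum of currents leaving = 0; resistances in Ω):
  Node 1: (V_1 - 5)/1000 + (V_1 - 0)/20 = 0
Collecting terms: 0.051 × V_1 = 0.005  =>  V_1 = 0.09804 V
Part 1:
  Read off the nodal solution: V_1 = 0.09804 V
Part 2:
  I_R1 = (V_0 - V_1)/R1 = (5 - 0.09804)/1000 = 0.004902 A
  Magnitude: I_R1 = 0.004902 A
Part 3:
  I_R1 = (V_0 - V_1)/R1 = (5 - 0.09804)/1000 = 0.004902 A
  P_R1 = I_R1² × R1 = (0.004902)² × 1000 = 0.02403 W

Final answers:
1. V_1 = 0.09804 V
2. I_R1 = 0.004902 A
3. P_R1 = 0.02403 W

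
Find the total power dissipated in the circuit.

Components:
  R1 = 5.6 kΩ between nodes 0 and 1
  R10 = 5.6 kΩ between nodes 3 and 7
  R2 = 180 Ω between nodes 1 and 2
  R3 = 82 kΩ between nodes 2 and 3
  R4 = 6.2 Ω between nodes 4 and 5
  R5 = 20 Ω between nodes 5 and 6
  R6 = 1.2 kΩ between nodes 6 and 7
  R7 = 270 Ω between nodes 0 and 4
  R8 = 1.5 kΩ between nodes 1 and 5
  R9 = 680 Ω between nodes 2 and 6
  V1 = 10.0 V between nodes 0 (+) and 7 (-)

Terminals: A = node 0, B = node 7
Nodal analysis, taking node 7 as the 0 V reference.
Source V1 fixes V_0 = 10 V.
KCL at each unknown node (sum of currents leaving = 0; resistances in Ω):
  Node 1: (V_1 - 10)/5600 + (V_1 - V_2)/180 + (V_1 - V_5)/1500 = 0
  Node 2: (V_2 - V_1)/180 + (V_2 - V_3)/82000 + (V_2 - V_6)/680 = 0
  Node 3: (V_3 - V_2)/82000 + (V_3 - 0)/5600 = 0
  Node 4: (V_4 - V_5)/6.2 + (V_4 - 10)/270 = 0
  Node 5: (V_5 - V_4)/6.2 + (V_5 - V_6)/20 + (V_5 - V_1)/1500 = 0
  Node 6: (V_6 - V_5)/20 + (V_6 - 0)/1200 + (V_6 - V_2)/680 = 0
Collecting terms (coefficients in siemens):
  0.006401·V_1 - 0.005556·V_2 - 0.0006667·V_5 = 0.001786
  0.007038·V_2 - 0.005556·V_1 - 0.0000122·V_3 - 0.001471·V_6 = 0
  0.0001908·V_3 - 0.0000122·V_2 = 0
  0.165·V_4 - 0.1613·V_5 = 0.03704
  0.212·V_5 - 0.0006667·V_1 - 0.1613·V_4 - 0.05·V_6 = 0
  0.0523·V_6 - 0.001471·V_2 - 0.05·V_5 = 0
Solving these 6 simultaneous equations (Gaussian elimination) gives:
  V_1 = 8.25 V, V_2 = 8.199 V, V_3 = 0.5242 V, V_4 = 8.243 V
  V_5 = 8.203 V, V_6 = 8.072 V
Power in each resistor, P = (ΔV)²/R:
  P_R1 = (10 - 8.25)²/5600 = 0.000547 W
  P_R2 = (8.25 - 8.199)²/180 = 0.00001422 W
  P_R3 = (8.199 - 0.5242)²/82000 = 0.0007184 W
  P_R4 = (8.243 - 8.203)²/6.2 = 0.0002626 W
  P_R5 = (8.203 - 8.072)²/20 = 0.0008552 W
  P_R6 = (8.072 - 0)²/1200 = 0.0543 W
  P_R7 = (10 - 8.243)²/270 = 0.01143 W
  P_R8 = (8.25 - 8.203)²/1500 = 0.000001488 W
  P_R9 = (8.199 - 8.072)²/680 = 0.00002389 W
  P_R10 = (0.5242 - 0)²/5600 = 0.00004906 W
P_total = P_R1 + P_R2 + P_R3 + P_R4 + P_R5 + P_R6 + P_R7 + P_R8 + P_R9 + P_R10 = 0.0682 W

Final answer: 0.0682 W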